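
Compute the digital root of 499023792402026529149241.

6

4+9+9+0+2+3+7+9+2+4+0+2+0+2+6+5+2+9+1+4+9+2+4+1 = 96
9+6 = 15
1+5 = 6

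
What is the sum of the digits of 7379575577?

62

7+3+7+9+5+7+5+5+7+7 = 62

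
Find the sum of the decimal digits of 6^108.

405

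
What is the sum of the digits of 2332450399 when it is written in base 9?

2332450399 in base 9 is 6015822384.
Digit sum: 6+0+1+5+8+2+2+3+8+4 = 39.

39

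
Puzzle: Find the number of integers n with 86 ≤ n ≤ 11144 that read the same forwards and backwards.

The integers in [86, 11144] that read the same forwards and backwards: 88, 99, 101, 111, 121, 131, …, 11011, 11111.
194 qualify.

194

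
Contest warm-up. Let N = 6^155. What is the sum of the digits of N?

549

6^155 = 4106235085356176790881933410001953374457349698379717405707288768610021327226311378205681072732760890756998910318294859776
Sum of its 121 digits: 549.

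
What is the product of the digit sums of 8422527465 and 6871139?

1575

S(8422527465) = 8+4+2+2+5+2+7+4+6+5 = 45.
S(6871139) = 6+8+7+1+1+3+9 = 35.
45 · 35 = 1575.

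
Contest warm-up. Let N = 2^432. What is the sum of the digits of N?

586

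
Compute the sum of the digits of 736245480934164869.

89

7+3+6+2+4+5+4+8+0+9+3+4+1+6+4+8+6+9 = 89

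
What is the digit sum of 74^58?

74^58 = 2602793685214601461328421150394206363404746374095001702652661814033725832147940129584251513691430992820043776
Sum of its 109 digits: 421.

421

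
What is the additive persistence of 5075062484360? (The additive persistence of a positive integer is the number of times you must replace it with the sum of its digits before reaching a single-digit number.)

2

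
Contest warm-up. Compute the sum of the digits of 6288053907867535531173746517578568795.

192

6+2+8+8+0+5+3+9+0+7+8+6+7+5+3+5+5+3+1+1+7+3+7+4+6+5+1+7+5+7+8+5+6+8+7+9+5 = 192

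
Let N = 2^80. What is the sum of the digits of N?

112

2^80 = 1208925819614629174706176
Sum of its 25 digits: 112.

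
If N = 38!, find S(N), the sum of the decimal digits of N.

38! = 523022617466601111760007224100074291200000000
Sum of its 45 digits: 108.

108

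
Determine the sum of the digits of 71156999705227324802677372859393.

7+1+1+5+6+9+9+9+7+0+5+2+2+7+3+2+4+8+0+2+6+7+7+3+7+2+8+5+9+3+9+3 = 158

158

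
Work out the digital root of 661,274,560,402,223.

6+6+1+2+7+4+5+6+0+4+0+2+2+2+3 = 50
5+0 = 5

5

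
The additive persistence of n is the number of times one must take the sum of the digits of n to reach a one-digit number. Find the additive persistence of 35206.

35206 → 16 → 7 (2 steps)

2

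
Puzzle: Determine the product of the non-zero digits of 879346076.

1524096

8×7×9×3×4×6×7×6 = 1524096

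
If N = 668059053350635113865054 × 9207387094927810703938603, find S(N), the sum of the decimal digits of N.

668059053350635113865054 × 9207387094927810703938603 = 6151078306470327544666128159356762968652043279562
Sum of its 49 digits: 220.

220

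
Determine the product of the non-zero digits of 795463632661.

29393280

7×9×5×4×6×3×6×3×2×6×6×1 = 29393280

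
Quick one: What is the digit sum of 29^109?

686

29^109 = 2519891090345167540742806494920622381087188128300680513057186732856074663163367079330961103212709401153372987455386503811402127849553878392533710250674878913869
Sum of its 160 digits: 686.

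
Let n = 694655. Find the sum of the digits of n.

6+9+4+6+5+5 = 35

35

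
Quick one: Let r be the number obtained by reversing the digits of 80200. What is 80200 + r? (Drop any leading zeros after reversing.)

Reverse of 80200 is 208.
80200 + 208 = 80408

80408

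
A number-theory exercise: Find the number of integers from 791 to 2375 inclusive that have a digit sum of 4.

The integers in [791, 2375] that have a digit sum of 4: 1003, 1012, 1021, 1030, 1102, 1111, …, 2110, 2200.
16 qualify.

16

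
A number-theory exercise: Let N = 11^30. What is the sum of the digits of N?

145

11^30 = 17449402268886407318558803753801
Sum of its 32 digits: 145.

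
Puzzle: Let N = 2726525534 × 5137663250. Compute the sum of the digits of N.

2726525534 × 5137663250 = 14007970036218425500
Sum of its 20 digits: 64.

64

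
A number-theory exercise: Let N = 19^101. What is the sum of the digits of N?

19^101 = 1425980859766787704425682807208175939241834849263281218168324604747928137034983072984148399494933080177249316461614210197167182019
Sum of its 130 digits: 595.

595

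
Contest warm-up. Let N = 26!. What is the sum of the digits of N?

26! = 403291461126605635584000000
Sum of its 27 digits: 81.

81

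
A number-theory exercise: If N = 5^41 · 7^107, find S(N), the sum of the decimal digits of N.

5^41 · 7^107 = 121132438296895182723617165616274171637259027831328781601828403058803258306569416405063909360251273028552532196044921875
Sum of its 120 digits: 494.

494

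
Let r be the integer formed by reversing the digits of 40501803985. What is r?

Reversing 40501803985 gives 58930810504.

58930810504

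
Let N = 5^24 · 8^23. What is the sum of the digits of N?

5^24 · 8^23 = 35184372088832000000000000000000000000
Sum of its 38 digits: 62.

62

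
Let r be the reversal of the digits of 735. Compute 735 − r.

198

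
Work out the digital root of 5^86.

7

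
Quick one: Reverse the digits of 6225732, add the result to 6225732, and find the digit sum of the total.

Reversal of 6225732 is 2375226; 6225732 + 2375226 = 8600958.
Digit sum of 8600958: 8+6+0+0+9+5+8 = 36.

36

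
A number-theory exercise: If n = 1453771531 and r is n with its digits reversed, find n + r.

Reverse of 1453771531 is 1351773541.
1453771531 + 1351773541 = 2805545072

2805545072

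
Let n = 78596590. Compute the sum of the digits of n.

7+8+5+9+6+5+9+0 = 49

49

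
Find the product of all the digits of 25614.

2×5×6×1×4 = 240

240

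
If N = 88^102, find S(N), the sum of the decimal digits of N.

88^102 = 2173864945003883464176313908295927564306163033619512253287368584637077864102525669786663216167405076460591319808486201283861045134889376905348497918390922837307456457306685165744267420110840339103744
Sum of its 199 digits: 883.

883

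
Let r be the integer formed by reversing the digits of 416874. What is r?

Reversing 416874 gives 478614.

478614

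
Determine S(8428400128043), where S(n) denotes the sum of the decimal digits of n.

44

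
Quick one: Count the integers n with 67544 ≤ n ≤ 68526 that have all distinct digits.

The integers in [67544, 68526] that have all distinct digits: 67548, 67549, 67580, 67581, 67582, 67583, …, 68523, 68524.
324 qualify.

324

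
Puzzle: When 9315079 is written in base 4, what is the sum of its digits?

16

9315079 in base 4 is 203202030013.
Digit sum: 2+0+3+2+0+2+0+3+0+0+1+3 = 16.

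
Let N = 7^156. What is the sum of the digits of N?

7^156 = 684375166571500149069971016475029073861656567929830694323100654407833221808533066171413712544046001452274401914981868928799404253601
Sum of its 132 digits: 550.

550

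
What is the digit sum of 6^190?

657

6^190 = 7058908832138275137441714381256286693952479239872708826426845298355115586433310071056455419650766360631319160429065827330547002683245509727355928576
Sum of its 148 digits: 657.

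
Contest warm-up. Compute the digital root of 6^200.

The digital root of n equals n mod 9 (or 9 when 9 | n), so we need 6^200 mod 9.
6^200 ≡ 0 (mod 9), so the digital root is 9.

9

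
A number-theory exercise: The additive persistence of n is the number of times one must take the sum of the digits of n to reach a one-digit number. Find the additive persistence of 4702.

4702 → 13 → 4 (2 steps)

2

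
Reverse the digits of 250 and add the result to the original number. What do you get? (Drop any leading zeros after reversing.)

302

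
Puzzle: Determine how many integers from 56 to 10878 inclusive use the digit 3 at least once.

3674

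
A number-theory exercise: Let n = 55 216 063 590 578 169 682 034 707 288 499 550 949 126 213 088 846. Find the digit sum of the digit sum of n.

First digit sum: 236.
2+3+6 = 11.

11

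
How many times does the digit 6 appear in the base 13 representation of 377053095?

2

377053095 in base 13 is 60168A53.
The digit 6 appears 2 times.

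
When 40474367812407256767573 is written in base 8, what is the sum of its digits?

40474367812407256767573 in base 8 is 10444172601257707653256125.
Digit sum: 1+0+4+4+4+1+7+2+6+0+1+2+5+7+7+0+7+6+5+3+2+5+6+1+2+5 = 93.

93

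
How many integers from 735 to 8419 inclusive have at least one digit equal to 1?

The integers in [735, 8419] that have at least one digit equal to 1: 741, 751, 761, 771, 781, 791, …, 8418, 8419.
2838 qualify.

2838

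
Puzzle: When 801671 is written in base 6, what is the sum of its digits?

801671 in base 6 is 25103235.
Digit sum: 2+5+1+0+3+2+3+5 = 21.

21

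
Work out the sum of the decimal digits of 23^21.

152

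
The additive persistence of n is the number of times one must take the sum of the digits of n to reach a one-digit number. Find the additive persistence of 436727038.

2

436727038 → 40 → 4 (2 steps)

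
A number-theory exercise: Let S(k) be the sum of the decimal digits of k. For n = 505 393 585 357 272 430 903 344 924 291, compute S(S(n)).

First digit sum: 126.
1+2+6 = 9.

9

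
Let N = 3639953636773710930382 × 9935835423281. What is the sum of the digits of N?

3639953636773710930382 × 9935835423281 = 36165980283356739469185175293023342
Sum of its 35 digits: 158.

158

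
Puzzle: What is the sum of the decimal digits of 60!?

60! = 8320987112741390144276341183223364380754172606361245952449277696409600000000000000
Sum of its 82 digits: 288.

288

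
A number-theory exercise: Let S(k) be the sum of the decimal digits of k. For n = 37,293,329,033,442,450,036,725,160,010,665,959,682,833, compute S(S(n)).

11

First digit sum: 164.
1+6+4 = 11.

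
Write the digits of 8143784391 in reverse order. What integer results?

1934873418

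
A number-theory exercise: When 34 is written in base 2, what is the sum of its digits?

2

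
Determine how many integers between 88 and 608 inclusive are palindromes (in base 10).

The integers in [88, 608] that are palindromes (in base 10): 88, 99, 101, 111, 121, 131, …, 595, 606.
53 qualify.

53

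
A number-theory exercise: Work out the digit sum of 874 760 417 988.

8+7+4+7+6+0+4+1+7+9+8+8 = 69

69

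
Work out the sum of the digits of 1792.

19

1+7+9+2 = 19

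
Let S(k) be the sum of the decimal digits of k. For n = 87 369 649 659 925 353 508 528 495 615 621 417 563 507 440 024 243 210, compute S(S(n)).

5

First digit sum: 230.
2+3+0 = 5.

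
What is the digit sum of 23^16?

23^16 = 6132610415680998648961
Sum of its 22 digits: 103.

103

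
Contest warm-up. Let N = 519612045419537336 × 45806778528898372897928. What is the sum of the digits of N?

181

519612045419537336 × 45806778528898372897928 = 23801753885480628973420966723091313039808
Sum of its 41 digits: 181.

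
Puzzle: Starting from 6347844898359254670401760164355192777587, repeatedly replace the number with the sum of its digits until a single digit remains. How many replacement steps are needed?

3

6347844898359254670401760164355192777587 → 197 → 17 → 8 (3 steps)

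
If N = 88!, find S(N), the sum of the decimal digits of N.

88! = 185482642257398439114796845645546284380220968949399346684421580986889562184028199319100141244804501828416633516851200000000000000000000
Sum of its 135 digits: 531.

531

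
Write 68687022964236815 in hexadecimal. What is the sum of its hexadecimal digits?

68687022964236815 in base 16 is F4067BC476620F.
Digit sum: 15+4+0+6+7+11+12+4+7+6+6+2+0+15 = 95.

95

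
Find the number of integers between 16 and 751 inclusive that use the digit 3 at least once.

226

The integers in [16, 751] that use the digit 3 at least once: 23, 30, 31, 32, 33, 34, …, 739, 743.
226 qualify.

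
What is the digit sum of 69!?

351

69! = 171122452428141311372468338881272839092270544893520369393648040923257279754140647424000000000000000
Sum of its 99 digits: 351.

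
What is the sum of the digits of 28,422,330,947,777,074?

2+8+4+2+2+3+3+0+9+4+7+7+7+7+0+7+4 = 76

76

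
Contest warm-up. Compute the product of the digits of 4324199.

7776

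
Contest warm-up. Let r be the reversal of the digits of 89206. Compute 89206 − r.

Reverse of 89206 is 60298.
89206 − 60298 = 28908

28908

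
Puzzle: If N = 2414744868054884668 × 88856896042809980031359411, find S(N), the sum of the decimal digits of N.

209

2414744868054884668 × 88856896042809980031359411 = 214566733710661788818727756316860538861410548
Sum of its 45 digits: 209.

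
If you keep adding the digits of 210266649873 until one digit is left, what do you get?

9

2+1+0+2+6+6+6+4+9+8+7+3 = 54
5+4 = 9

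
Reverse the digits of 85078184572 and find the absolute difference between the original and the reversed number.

57529997514

Reverse of 85078184572 is 27548187058.
|85078184572 − 27548187058| = 57529997514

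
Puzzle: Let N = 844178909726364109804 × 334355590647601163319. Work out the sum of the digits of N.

844178909726364109804 × 334355590647601163319 = 282255937973806454476499685833240253079476
Sum of its 42 digits: 210.

210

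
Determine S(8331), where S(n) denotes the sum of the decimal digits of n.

8+3+3+1 = 15

15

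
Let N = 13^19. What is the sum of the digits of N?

85

13^19 = 1461920290375446110677
Sum of its 22 digits: 85.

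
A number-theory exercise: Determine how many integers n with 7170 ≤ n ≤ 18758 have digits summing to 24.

590

The integers in [7170, 18758] that have digits summing to 24: 7179, 7188, 7197, 7269, 7278, 7287, …, 18744, 18753.
590 qualify.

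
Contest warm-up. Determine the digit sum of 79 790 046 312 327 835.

76

7+9+7+9+0+0+4+6+3+1+2+3+2+7+8+3+5 = 76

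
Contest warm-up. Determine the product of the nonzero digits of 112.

1×1×2 = 2

2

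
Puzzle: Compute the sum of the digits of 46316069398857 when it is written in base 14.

89

46316069398857 in base 14 is B619D16856AD.
Digit sum: 11+6+1+9+13+1+6+8+5+6+10+13 = 89.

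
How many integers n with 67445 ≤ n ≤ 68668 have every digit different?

The integers in [67445, 68668] that have every digit different: 67450, 67451, 67452, 67453, 67458, 67459, …, 68594, 68597.
396 qualify.

396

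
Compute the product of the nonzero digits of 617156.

6×1×7×1×5×6 = 1260

1260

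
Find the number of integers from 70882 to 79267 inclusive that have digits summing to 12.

The integers in [70882, 79267] that have digits summing to 12: 71004, 71013, 71022, 71031, 71040, 71103, …, 74100, 75000.
35 qualify.

35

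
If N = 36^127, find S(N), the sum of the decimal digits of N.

936

36^127 = 447113308955432264223937886488258446249358707787116233885299825368452157295774578101320480810974086624851983243690649584335290310172523469798611238045646419489693956655688375164183685055704566071296
Sum of its 198 digits: 936.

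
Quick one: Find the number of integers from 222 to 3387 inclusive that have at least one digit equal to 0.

The integers in [222, 3387] that have at least one digit equal to 0: 230, 240, 250, 260, 270, 280, …, 3370, 3380.
838 qualify.

838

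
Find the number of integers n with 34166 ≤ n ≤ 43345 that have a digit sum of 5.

4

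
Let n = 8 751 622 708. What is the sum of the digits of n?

46

8+7+5+1+6+2+2+7+0+8 = 46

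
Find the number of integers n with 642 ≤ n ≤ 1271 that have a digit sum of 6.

15

The integers in [642, 1271] that have a digit sum of 6: 1005, 1014, 1023, 1032, 1041, 1050, …, 1221, 1230.
15 qualify.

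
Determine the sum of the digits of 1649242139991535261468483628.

1+6+4+9+2+4+2+1+3+9+9+9+1+5+3+5+2+6+1+4+6+8+4+8+3+6+2+8 = 131

131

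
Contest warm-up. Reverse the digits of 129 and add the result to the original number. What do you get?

1050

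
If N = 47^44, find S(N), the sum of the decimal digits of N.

346

47^44 = 37351302345958493037830232088788907611014369661290907772288660777346988481
Sum of its 74 digits: 346.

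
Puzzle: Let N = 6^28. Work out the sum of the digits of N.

6^28 = 6140942214464815497216
Sum of its 22 digits: 90.

90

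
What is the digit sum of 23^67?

23^67 = 17209371632473416951512407430343972791444899258744425424119111408989634907925837174600928647
Sum of its 92 digits: 410.

410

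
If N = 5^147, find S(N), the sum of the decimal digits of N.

5^147 = 5605193857299268283694918333159664525121047767506063087028273135559164330743442405946552753448486328125
Sum of its 103 digits: 458.

458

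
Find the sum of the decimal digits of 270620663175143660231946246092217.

123

2+7+0+6+2+0+6+6+3+1+7+5+1+4+3+6+6+0+2+3+1+9+4+6+2+4+6+0+9+2+2+1+7 = 123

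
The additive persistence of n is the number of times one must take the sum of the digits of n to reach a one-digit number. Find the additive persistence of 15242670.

15242670 → 27 → 9 (2 steps)

2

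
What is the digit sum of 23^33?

215

23^33 = 865004941741938633917747707002884268046728983
Sum of its 45 digits: 215.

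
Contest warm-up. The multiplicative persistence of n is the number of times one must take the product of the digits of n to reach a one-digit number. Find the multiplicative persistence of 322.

322 → 12 → 2 (2 steps)

2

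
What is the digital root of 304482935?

3+0+4+4+8+2+9+3+5 = 38
3+8 = 11
1+1 = 2
(Equivalently, 304482935 mod 9 = 2.)

2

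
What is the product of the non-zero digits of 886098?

8×8×6×9×8 = 27648

27648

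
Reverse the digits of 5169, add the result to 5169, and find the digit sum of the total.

24

Reversal of 5169 is 9615; 5169 + 9615 = 14784.
Digit sum of 14784: 1+4+7+8+4 = 24.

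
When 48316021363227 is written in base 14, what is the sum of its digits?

48316021363227 in base 14 is BD07179CD799.
Digit sum: 11+13+0+7+1+7+9+12+13+7+9+9 = 98.

98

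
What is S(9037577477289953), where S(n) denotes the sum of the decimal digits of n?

9+0+3+7+5+7+7+4+7+7+2+8+9+9+5+3 = 92

92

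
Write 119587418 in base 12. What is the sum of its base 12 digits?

119587418 in base 12 is 34071822.
Digit sum: 3+4+0+7+1+8+2+2 = 27.

27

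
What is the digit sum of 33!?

144

33! = 8683317618811886495518194401280000000
Sum of its 37 digits: 144.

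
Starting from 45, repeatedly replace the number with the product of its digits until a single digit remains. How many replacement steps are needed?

45 → 20 → 0 (2 steps)

2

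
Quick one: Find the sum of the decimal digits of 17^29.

17^29 = 481968572106750915091411825223071697
Sum of its 36 digits: 152.

152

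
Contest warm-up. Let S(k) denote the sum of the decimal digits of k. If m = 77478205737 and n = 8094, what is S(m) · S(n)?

1197

S(77478205737) = 7+7+4+7+8+2+0+5+7+3+7 = 57.
S(8094) = 8+0+9+4 = 21.
57 · 21 = 1197.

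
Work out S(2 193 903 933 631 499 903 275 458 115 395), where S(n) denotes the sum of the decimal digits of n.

141

2+1+9+3+9+0+3+9+3+3+6+3+1+4+9+9+9+0+3+2+7+5+4+5+8+1+1+5+3+9+5 = 141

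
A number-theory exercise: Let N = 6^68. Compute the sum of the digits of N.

6^68 = 82089011515213367907186323883068205046425814529212416
Sum of its 53 digits: 207.

207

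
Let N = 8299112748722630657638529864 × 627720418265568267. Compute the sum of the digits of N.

8299112748722630657638529864 × 627720418265568267 = 5209522525861279672788348346565697840410225688
Sum of its 46 digits: 222.

222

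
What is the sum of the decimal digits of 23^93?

23^93 = 4372086539555000980287127355506913371582046817861840506438445979231555384501134266855234221725830165364561372235140990139433783
Sum of its 127 digits: 530.

530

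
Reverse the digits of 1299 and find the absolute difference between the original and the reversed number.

Reverse of 1299 is 9921.
|1299 − 9921| = 8622

8622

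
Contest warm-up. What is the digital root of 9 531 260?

8

9+5+3+1+2+6+0 = 26
2+6 = 8
(Equivalently, 9 531 260 mod 9 = 8.)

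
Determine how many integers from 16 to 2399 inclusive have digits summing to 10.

The integers in [16, 2399] that have digits summing to 10: 19, 28, 37, 46, 55, 64, …, 2341, 2350.
148 qualify.

148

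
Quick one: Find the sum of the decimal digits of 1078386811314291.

63

1+0+7+8+3+8+6+8+1+1+3+1+4+2+9+1 = 63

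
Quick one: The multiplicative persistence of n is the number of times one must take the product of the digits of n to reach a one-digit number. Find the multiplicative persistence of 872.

2

872 → 112 → 2 (2 steps)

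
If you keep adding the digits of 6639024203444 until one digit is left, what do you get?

2

6+6+3+9+0+2+4+2+0+3+4+4+4 = 47
4+7 = 11
1+1 = 2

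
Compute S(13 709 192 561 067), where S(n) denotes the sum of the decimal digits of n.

1+3+7+0+9+1+9+2+5+6+1+0+6+7 = 57

57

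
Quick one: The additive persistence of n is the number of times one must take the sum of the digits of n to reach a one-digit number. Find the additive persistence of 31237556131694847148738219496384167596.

31237556131694847148738219496384167596 → 186 → 15 → 6 (3 steps)

3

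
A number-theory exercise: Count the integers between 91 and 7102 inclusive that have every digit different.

3737

The integers in [91, 7102] that have every digit different: 91, 92, 93, 94, 95, 96, …, 7098, 7102.
3737 qualify.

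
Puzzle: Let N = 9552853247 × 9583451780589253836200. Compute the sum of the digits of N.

9552853247 × 9583451780589253836200 = 91549308459669985082450376141400
Sum of its 32 digits: 145.

145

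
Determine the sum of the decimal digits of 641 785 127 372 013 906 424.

6+4+1+7+8+5+1+2+7+3+7+2+0+1+3+9+0+6+4+2+4 = 82

82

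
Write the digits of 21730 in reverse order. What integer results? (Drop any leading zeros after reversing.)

Reversing 21730 gives 3712.

3712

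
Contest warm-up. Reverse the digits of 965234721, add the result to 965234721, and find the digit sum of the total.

Reversal of 965234721 is 127432569; 965234721 + 127432569 = 1092667290.
Digit sum of 1092667290: 1+0+9+2+6+6+7+2+9+0 = 42.

42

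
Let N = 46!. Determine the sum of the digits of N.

46! = 5502622159812088949850305428800254892961651752960000000000
Sum of its 58 digits: 216.

216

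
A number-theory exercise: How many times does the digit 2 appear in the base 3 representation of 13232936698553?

13232936698553 in base 3 is 1201212001112002222212020002.
The digit 2 appears 12 times.

12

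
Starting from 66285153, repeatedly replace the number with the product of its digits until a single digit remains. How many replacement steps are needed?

2

66285153 → 43200 → 0 (2 steps)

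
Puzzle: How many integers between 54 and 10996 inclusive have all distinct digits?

The integers in [54, 10996] that have all distinct digits: 54, 56, 57, 58, 59, 60, …, 10986, 10987.
5561 qualify.

5561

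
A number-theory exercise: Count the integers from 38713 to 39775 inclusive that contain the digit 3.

1063

The integers in [38713, 39775] that contain the digit 3: 38713, 38714, 38715, 38716, 38717, 38718, …, 39774, 39775.
1063 qualify.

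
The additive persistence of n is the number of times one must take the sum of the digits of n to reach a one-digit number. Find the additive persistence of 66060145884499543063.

3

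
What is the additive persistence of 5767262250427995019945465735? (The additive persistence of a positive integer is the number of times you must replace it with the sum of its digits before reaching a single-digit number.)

5767262250427995019945465735 → 136 → 10 → 1 (3 steps)

3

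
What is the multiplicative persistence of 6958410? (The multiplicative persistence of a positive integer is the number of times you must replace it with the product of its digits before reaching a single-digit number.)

1

6958410 → 0 (1 step)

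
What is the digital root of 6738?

6+7+3+8 = 24
2+4 = 6
(Equivalently, 6738 mod 9 = 6.)

6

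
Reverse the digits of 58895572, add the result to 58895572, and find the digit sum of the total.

Reversal of 58895572 is 27559885; 58895572 + 27559885 = 86455457.
Digit sum of 86455457: 8+6+4+5+5+4+5+7 = 44.

44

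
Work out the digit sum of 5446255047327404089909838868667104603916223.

194

5+4+4+6+2+5+5+0+4+7+3+2+7+4+0+4+0+8+9+9+0+9+8+3+8+8+6+8+6+6+7+1+0+4+6+0+3+9+1+6+2+2+3 = 194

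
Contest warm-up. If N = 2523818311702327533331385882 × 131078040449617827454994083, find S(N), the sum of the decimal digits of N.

260

2523818311702327533331385882 × 131078040449617827454994083 = 330817158748803862705844306666567756157084268499736206
Sum of its 54 digits: 260.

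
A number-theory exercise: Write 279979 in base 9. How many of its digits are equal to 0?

1

279979 in base 9 is 466047.
The digit 0 appears 1 time.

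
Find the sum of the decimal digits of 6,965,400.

6+9+6+5+4+0+0 = 30

30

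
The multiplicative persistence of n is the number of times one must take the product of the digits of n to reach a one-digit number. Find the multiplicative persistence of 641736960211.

641736960211 → 0 (1 step)

1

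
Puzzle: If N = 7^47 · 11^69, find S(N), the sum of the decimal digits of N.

473

7^47 · 11^69 = 3764464071934713518010242142317495792942278123217137831486699927717909604905952929113040604584235266455728440013
Sum of its 112 digits: 473.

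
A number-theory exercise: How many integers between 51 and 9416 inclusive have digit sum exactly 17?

The integers in [51, 9416] that have digit sum exactly 17: 89, 98, 179, 188, 197, 269, …, 9404, 9413.
647 qualify.

647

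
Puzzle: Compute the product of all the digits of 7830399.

7×8×3×0×3×9×9 = 0

0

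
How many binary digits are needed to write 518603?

19

518603 in base 2 is 1111110100111001011, which has 19 digits.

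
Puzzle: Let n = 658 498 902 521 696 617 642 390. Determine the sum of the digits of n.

118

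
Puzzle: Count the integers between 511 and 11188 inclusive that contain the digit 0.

The integers in [511, 11188] that contain the digit 0: 520, 530, 540, 550, 560, 570, …, 11170, 11180.
3641 qualify.

3641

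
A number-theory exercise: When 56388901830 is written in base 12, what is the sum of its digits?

52

56388901830 in base 12 is AB18642406.
Digit sum: 10+11+1+8+6+4+2+4+0+6 = 52.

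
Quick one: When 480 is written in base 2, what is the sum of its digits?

4

480 in base 2 is 111100000.
Digit sum: 1+1+1+1+0+0+0+0+0 = 4.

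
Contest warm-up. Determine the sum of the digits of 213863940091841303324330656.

97

2+1+3+8+6+3+9+4+0+0+9+1+8+4+1+3+0+3+3+2+4+3+3+0+6+5+6 = 97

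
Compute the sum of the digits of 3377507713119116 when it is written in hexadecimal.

3377507713119116 in base 16 is BFFD34B77738C.
Digit sum: 11+15+15+13+3+4+11+7+7+7+3+8+12 = 116.

116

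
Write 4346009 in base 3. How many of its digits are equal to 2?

6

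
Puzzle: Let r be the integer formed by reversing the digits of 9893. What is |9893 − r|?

5904

Reverse of 9893 is 3989.
|9893 − 3989| = 5904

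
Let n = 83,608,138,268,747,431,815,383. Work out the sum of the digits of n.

8+3+6+0+8+1+3+8+2+6+8+7+4+7+4+3+1+8+1+5+3+8+3 = 107

107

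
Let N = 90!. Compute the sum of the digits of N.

585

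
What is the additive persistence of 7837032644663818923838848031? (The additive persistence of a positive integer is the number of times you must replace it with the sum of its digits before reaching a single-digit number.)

2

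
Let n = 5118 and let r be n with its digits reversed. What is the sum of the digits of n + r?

Reversal of 5118 is 8115; 5118 + 8115 = 13233.
Digit sum of 13233: 1+3+2+3+3 = 12.

12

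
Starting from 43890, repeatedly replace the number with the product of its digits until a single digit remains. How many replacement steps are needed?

1

43890 → 0 (1 step)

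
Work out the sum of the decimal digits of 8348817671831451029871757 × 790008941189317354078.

196

8348817671831451029871757 × 790008941189317354078 = 6595640609106226229913124534738086174900975046
Sum of its 46 digits: 196.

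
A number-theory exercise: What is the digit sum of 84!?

84! = 3314240134565353266999387579130131288000666286242049487118846032383059131291716864129885722968716753156177920000000000000000000
Sum of its 127 digits: 477.

477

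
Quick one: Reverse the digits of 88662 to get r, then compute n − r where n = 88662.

Reverse of 88662 is 26688.
88662 − 26688 = 61974

61974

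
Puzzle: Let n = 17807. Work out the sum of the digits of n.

1+7+8+0+7 = 23

23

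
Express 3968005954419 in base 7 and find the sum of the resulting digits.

51

3968005954419 in base 7 is 556451613052233.
Digit sum: 5+5+6+4+5+1+6+1+3+0+5+2+2+3+3 = 51.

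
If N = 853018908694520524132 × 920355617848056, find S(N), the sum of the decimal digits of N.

168

853018908694520524132 × 920355617848056 = 785080744747619905138510547057287392
Sum of its 36 digits: 168.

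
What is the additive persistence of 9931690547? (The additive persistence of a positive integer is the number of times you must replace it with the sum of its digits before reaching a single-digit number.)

9931690547 → 53 → 8 (2 steps)

2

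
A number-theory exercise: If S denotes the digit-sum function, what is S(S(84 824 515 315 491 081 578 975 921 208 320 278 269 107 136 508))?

4

First digit sum: 202.
2+0+2 = 4.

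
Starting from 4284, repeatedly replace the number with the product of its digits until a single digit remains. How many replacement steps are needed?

4284 → 256 → 60 → 0 (3 steps)

3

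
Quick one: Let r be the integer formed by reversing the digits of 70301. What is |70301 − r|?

59994

Reverse of 70301 is 10307.
|70301 − 10307| = 59994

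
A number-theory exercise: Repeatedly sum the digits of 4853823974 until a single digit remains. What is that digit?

8

4+8+5+3+8+2+3+9+7+4 = 53
5+3 = 8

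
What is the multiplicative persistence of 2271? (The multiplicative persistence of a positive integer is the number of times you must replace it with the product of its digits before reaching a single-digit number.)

3

2271 → 28 → 16 → 6 (3 steps)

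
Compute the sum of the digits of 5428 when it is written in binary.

5428 in base 2 is 1010100110100.
Digit sum: 1+0+1+0+1+0+0+1+1+0+1+0+0 = 6.

6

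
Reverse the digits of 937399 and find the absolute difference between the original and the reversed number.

Reverse of 937399 is 993739.
|937399 − 993739| = 56340

56340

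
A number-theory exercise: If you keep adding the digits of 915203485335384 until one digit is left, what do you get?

9+1+5+2+0+3+4+8+5+3+3+5+3+8+4 = 63
6+3 = 9

9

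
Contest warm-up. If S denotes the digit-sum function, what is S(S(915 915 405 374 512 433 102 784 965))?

5

First digit sum: 113.
1+1+3 = 5.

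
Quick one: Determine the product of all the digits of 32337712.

3×2×3×3×7×7×1×2 = 5292

5292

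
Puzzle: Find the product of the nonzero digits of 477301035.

4×7×7×3×1×3×5 = 8820

8820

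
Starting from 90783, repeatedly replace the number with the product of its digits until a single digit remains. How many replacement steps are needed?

1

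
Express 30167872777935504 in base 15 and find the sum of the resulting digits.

80

30167872777935504 in base 15 is 1077AA90822A239.
Digit sum: 1+0+7+7+10+10+9+0+8+2+2+10+2+3+9 = 80.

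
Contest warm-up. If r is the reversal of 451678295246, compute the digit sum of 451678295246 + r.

37

Reversal of 451678295246 is 642592876154; 451678295246 + 642592876154 = 1094271171400.
Digit sum of 1094271171400: 1+0+9+4+2+7+1+1+7+1+4+0+0 = 37.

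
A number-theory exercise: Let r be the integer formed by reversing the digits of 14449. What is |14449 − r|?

79992

Reverse of 14449 is 94441.
|14449 − 94441| = 79992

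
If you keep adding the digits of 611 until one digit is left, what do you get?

8

6+1+1 = 8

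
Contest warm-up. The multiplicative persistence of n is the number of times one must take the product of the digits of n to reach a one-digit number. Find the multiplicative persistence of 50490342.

50490342 → 0 (1 step)

1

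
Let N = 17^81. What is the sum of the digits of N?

17^81 = 4638340549812103886046405455860613539726667862420609462303646857662236460371202960637786828872428817
Sum of its 100 digits: 449.

449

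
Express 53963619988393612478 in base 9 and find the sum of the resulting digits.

53963619988393612478 in base 9 is 438468745707561653302.
Digit sum: 4+3+8+4+6+8+7+4+5+7+0+7+5+6+1+6+5+3+3+0+2 = 94.

94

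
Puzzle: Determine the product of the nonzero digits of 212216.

2×1×2×2×1×6 = 48

48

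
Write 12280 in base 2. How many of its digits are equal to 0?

12280 in base 2 is 10111111111000.
The digit 0 appears 4 times.

4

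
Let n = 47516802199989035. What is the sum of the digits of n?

86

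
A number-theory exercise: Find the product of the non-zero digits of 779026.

7×7×9×2×6 = 5292

5292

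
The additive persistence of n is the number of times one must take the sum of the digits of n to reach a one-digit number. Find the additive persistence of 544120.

544120 → 16 → 7 (2 steps)

2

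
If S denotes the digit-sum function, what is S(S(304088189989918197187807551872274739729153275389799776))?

20

First digit sum: 299.
2+9+9 = 20.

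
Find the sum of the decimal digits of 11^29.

140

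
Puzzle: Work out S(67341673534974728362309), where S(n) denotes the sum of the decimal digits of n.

109

6+7+3+4+1+6+7+3+5+3+4+9+7+4+7+2+8+3+6+2+3+0+9 = 109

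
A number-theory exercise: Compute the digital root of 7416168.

6

7+4+1+6+1+6+8 = 33
3+3 = 6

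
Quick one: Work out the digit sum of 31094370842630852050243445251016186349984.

3+1+0+9+4+3+7+0+8+4+2+6+3+0+8+5+2+0+5+0+2+4+3+4+4+5+2+5+1+0+1+6+1+8+6+3+4+9+9+8+4 = 159

159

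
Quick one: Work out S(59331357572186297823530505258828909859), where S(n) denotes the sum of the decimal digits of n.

187

5+9+3+3+1+3+5+7+5+7+2+1+8+6+2+9+7+8+2+3+5+3+0+5+0+5+2+5+8+8+2+8+9+0+9+8+5+9 = 187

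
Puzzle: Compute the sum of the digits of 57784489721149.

76

5+7+7+8+4+4+8+9+7+2+1+1+4+9 = 76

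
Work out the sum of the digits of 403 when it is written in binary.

403 in base 2 is 110010011.
Digit sum: 1+1+0+0+1+0+0+1+1 = 5.

5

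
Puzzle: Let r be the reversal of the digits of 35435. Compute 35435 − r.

-18018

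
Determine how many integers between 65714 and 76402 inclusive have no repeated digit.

The integers in [65714, 76402] that have no repeated digit: 65714, 65718, 65719, 65720, 65721, 65723, …, 76401, 76402.
3311 qualify.

3311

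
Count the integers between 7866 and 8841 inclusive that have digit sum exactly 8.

1

The integers in [7866, 8841] that have digit sum exactly 8: 8000.
1 qualifies.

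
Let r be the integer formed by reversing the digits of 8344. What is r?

Reversing 8344 gives 4438.

4438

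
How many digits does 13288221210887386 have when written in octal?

18

13288221210887386 in base 8 is 571531043076142332, which has 18 digits.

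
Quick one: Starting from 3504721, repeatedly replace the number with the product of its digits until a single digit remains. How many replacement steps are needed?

1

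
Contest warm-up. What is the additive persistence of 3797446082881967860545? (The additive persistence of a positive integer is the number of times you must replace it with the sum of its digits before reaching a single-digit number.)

3797446082881967860545 → 117 → 9 (2 steps)

2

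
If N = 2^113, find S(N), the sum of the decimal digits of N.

158

2^113 = 10384593717069655257060992658440192
Sum of its 35 digits: 158.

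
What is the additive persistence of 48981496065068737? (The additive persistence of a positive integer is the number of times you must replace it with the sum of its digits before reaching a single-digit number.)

3

48981496065068737 → 91 → 10 → 1 (3 steps)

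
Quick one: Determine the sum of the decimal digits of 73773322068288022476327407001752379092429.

7+3+7+7+3+3+2+2+0+6+8+2+8+8+0+2+2+4+7+6+3+2+7+4+0+7+0+0+1+7+5+2+3+7+9+0+9+2+4+2+9 = 170

170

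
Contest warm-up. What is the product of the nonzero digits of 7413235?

7×4×1×3×2×3×5 = 2520

2520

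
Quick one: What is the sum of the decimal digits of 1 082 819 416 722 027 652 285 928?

1+0+8+2+8+1+9+4+1+6+7+2+2+0+2+7+6+5+2+2+8+5+9+2+8 = 107

107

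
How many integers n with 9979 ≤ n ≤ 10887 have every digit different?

The integers in [9979, 10887] that have every digit different: 10234, 10235, 10236, 10237, 10238, 10239, …, 10876, 10879.
288 qualify.

288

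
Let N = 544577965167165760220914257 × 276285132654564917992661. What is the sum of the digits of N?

544577965167165760220914257 × 276285132654564917992661 = 150458795346963425238771699100975497003974636267877
Sum of its 51 digits: 255.

255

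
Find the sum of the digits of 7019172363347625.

66

7+0+1+9+1+7+2+3+6+3+3+4+7+6+2+5 = 66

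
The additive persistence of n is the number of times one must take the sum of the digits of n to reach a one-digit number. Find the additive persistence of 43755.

2

43755 → 24 → 6 (2 steps)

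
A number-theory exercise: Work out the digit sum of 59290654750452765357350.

104

5+9+2+9+0+6+5+4+7+5+0+4+5+2+7+6+5+3+5+7+3+5+0 = 104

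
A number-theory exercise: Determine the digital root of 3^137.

9

The digital root of n equals n mod 9 (or 9 when 9 | n), so we need 3^137 mod 9.
3^137 ≡ 0 (mod 9), so the digital root is 9.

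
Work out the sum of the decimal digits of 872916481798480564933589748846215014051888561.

8+7+2+9+1+6+4+8+1+7+9+8+4+8+0+5+6+4+9+3+3+5+8+9+7+4+8+8+4+6+2+1+5+0+1+4+0+5+1+8+8+8+5+6+1 = 226

226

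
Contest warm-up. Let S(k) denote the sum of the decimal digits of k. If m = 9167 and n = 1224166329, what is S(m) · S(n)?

828

S(9167) = 9+1+6+7 = 23.
S(1224166329) = 1+2+2+4+1+6+6+3+2+9 = 36.
23 · 36 = 828.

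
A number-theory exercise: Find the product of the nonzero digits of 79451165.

37800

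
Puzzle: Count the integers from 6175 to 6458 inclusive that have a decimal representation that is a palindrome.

The integers in [6175, 6458] that have a decimal representation that is a palindrome: 6226, 6336, 6446.
3 qualify.

3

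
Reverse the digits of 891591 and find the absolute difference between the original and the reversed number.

Reverse of 891591 is 195198.
|891591 − 195198| = 696393

696393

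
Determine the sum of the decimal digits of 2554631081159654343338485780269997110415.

175

2+5+5+4+6+3+1+0+8+1+1+5+9+6+5+4+3+4+3+3+3+8+4+8+5+7+8+0+2+6+9+9+9+7+1+1+0+4+1+5 = 175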